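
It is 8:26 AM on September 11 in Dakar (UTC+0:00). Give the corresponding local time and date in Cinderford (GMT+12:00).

8:26 PM on September 11

Dakar is UTC+0 so that is 8:26 AM UTC.
Cinderford is UTC+12:00: 8:26 AM + 12:00 = 8:26 PM on Sep 11.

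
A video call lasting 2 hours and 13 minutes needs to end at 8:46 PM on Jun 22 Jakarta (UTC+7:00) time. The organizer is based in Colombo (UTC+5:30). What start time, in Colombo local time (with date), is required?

5:03 PM on June 22

Target end time in UTC: 8:46 PM − 7:00 = 1:46 PM on Jun 22.
Subtract 2 hours 13 minutes → start 11:33 AM UTC on Jun 22.
Colombo is UTC+5:30: 11:33 AM + 5:30 = 5:03 PM on Jun 22.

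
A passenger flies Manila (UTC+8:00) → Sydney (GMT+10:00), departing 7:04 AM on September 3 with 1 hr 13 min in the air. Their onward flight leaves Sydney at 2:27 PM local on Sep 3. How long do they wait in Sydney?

4 hours 10 minutes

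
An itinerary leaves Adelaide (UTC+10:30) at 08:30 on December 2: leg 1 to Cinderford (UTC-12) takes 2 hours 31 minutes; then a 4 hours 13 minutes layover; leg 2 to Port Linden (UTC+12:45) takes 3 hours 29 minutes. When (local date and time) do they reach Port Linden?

20:58 on December 2

Convert departure to UTC: 08:30 − 10:30 = 22:00 UTC on Dec 1.
Add 2 hours and 31 minutes leg 1 → 00:31 UTC (Dec 2).
Add 4 hours and 13 minutes layover in Cinderford → 04:44 UTC.
Add 3 hours 29 minutes leg 2 → 08:13 UTC.
Port Linden is UTC+12:45, so local arrival = 08:13 + 12:45 = 20:58 on Dec 2.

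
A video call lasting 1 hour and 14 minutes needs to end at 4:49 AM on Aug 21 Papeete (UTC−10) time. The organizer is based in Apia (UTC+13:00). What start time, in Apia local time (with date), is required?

Target end time in UTC: 4:49 AM + 10:00 = 2:49 PM on Aug 21.
Subtract 1 hour 14 minutes → start 1:35 PM UTC on Aug 21.
Apia is UTC+13:00: 1:35 PM + 13:00 = 2:35 AM on Aug 22.

2:35 AM on August 22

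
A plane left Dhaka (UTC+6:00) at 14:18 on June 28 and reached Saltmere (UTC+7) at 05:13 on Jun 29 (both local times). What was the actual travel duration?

13 hours 55 minutes

Departure in UTC: 14:18 − 6:00 = 08:18 on Jun 28.
Arrival in UTC: 05:13 − 7:00 = 22:13 on Jun 28.
Elapsed = 22:13 − 08:18 = 13 hours 55 minutes.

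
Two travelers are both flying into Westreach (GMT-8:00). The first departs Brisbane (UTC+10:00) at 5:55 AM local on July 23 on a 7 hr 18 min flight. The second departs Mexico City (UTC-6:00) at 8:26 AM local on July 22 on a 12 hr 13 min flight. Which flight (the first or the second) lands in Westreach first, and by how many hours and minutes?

Flight 1 in UTC: 5:55 AM − 10:00 = 7:55 PM on Jul 22.
+7 hours 18 minutes → arrive 3:13 AM UTC on Jul 23.
Flight 2 in UTC: 8:26 AM + 6:00 = 2:26 PM on Jul 22.
+12 hours and 13 minutes → arrive 2:39 AM UTC on Jul 23.
Flight 2 lands earlier by 34 minutes.

the second, by 34 minutes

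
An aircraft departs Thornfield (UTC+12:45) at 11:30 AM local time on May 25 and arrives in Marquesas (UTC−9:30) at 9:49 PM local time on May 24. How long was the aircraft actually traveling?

8 hours 34 minutes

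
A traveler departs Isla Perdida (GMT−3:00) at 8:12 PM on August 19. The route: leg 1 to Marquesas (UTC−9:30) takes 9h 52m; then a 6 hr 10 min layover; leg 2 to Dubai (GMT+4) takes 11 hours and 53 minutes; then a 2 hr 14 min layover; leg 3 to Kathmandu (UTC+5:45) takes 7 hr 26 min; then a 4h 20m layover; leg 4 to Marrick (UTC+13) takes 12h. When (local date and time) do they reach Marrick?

Convert departure to UTC: 8:12 PM + 3:00 = 11:12 PM UTC on Aug 19.
Add 9 hours 52 minutes leg 1 → 9:04 AM UTC (Aug 20).
Add 6 hours 10 minutes layover in Marquesas → 3:14 PM UTC.
Add 11 hours and 53 minutes leg 2 → 3:07 AM UTC (Aug 21).
Add 2 hours 14 minutes layover in Dubai → 5:21 AM UTC.
Add 7 hours and 26 minutes leg 3 → 12:47 PM UTC.
Add 4 hours 20 minutes layover in Kathmandu → 5:07 PM UTC.
Add 12 hours leg 4 → 5:07 AM UTC (Aug 22).
Marrick is UTC+13:00, so local arrival = 5:07 AM + 13:00 = 6:07 PM on Aug 22.

6:07 PM on Aug 22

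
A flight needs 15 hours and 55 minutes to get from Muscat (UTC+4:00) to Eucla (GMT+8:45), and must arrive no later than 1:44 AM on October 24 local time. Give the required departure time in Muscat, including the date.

5:04 AM on Oct 23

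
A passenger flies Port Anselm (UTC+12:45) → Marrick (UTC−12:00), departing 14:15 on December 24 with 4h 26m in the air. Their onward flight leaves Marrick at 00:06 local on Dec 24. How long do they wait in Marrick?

6 hours 10 minutes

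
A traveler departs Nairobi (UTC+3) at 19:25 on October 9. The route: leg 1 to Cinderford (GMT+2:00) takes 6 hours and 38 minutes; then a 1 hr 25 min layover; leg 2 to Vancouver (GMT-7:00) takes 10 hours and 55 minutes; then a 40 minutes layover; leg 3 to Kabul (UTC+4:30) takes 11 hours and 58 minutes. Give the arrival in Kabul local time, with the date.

Convert departure to UTC: 19:25 − 3:00 = 16:25 UTC on Oct 9.
Add 6 hours and 38 minutes leg 1 → 23:03 UTC.
Add 1 hour and 25 minutes layover in Cinderford → 00:28 UTC (Oct 10).
Add 10 hours and 55 minutes leg 2 → 11:23 UTC.
Add 40 minutes layover in Vancouver → 12:03 UTC.
Add 11 hours 58 minutes leg 3 → 00:01 UTC (Oct 11).
Kabul is UTC+4:30, so local arrival = 00:01 + 4:30 = 04:31 on Oct 11.

04:31 on Oct 11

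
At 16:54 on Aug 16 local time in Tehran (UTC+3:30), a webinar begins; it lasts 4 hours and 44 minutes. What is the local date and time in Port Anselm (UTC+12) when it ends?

06:08 on August 17

Convert start to UTC: 16:54 − 3:30 = 13:24 UTC on Aug 16.
Add 4 hours 44 minutes duration → 18:08 UTC.
Port Anselm is UTC+12:00, so local end time = 18:08 + 12:00 = 06:08 on Aug 17.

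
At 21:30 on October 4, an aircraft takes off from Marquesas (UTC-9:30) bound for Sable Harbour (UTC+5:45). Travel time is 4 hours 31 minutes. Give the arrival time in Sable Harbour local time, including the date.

Convert departure to UTC: 21:30 + 9:30 = 07:00 UTC on Oct 5.
Add 4 hours 31 minutes travel time → 11:31 UTC.
Sable Harbour is UTC+5:45, so local arrival = 11:31 + 5:45 = 17:16 on Oct 5.

17:16 on Oct 5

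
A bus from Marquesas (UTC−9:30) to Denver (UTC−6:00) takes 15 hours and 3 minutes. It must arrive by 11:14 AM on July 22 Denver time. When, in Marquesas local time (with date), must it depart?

Target arrival in UTC: 11:14 AM + 6:00 = 5:14 PM on Jul 22.
Subtract 15 hours and 3 minutes → departure 2:11 AM UTC on Jul 22.
Marquesas is UTC−9:30: 2:11 AM − 9:30 = 4:41 PM on Jul 21.

4:41 PM on July 21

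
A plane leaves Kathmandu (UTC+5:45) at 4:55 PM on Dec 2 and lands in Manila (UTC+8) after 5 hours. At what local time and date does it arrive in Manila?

12:10 AM on Dec 3

Convert departure to UTC: 4:55 PM − 5:45 = 11:10 AM UTC on Dec 2.
Add 5 hours travel time → 4:10 PM UTC.
Manila is UTC+8:00, so local arrival = 4:10 PM + 8:00 = 12:10 AM on Dec 3.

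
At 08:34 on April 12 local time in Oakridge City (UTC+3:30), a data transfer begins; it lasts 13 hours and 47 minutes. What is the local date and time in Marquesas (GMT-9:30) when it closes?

Marquesas is 13:00 behind Oakridge City.
After 13 hours and 47 minutes it is 22:21 in Oakridge City.
Shift by the zone difference: 22:21 − 13:00 = 09:21 on Apr 12 in Marquesas.

09:21 on April 12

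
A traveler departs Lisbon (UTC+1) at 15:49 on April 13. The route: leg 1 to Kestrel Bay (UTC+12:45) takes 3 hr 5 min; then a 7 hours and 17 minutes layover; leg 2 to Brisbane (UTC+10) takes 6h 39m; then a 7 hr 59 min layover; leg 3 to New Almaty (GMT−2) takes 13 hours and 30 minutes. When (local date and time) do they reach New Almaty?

03:19 on April 15

Convert departure to UTC: 15:49 − 1:00 = 14:49 UTC on Apr 13.
Add 3 hours and 5 minutes leg 1 → 17:54 UTC.
Add 7 hours and 17 minutes layover in Kestrel Bay → 01:11 UTC (Apr 14).
Add 6 hours and 39 minutes leg 2 → 07:50 UTC.
Add 7 hours and 59 minutes layover in Brisbane → 15:49 UTC.
Add 13 hours and 30 minutes leg 3 → 05:19 UTC (Apr 15).
New Almaty is UTC−2:00, so local arrival = 05:19 − 2:00 = 03:19 on Apr 15.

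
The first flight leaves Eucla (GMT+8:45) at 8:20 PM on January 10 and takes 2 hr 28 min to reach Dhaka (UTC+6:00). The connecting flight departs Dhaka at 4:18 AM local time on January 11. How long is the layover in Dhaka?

8 hours 15 minutes

Convert departure to UTC: 8:20 PM − 8:45 = 11:35 AM UTC on Jan 10.
Add 2 hours 28 minutes flight time → 2:03 PM UTC.
Dhaka is UTC+6:00, so local arrival = 2:03 PM + 6:00 = 8:03 PM on Jan 10.
Layover = 4:18 AM − 8:03 PM (+1 day) = 8 hours 15 minutes.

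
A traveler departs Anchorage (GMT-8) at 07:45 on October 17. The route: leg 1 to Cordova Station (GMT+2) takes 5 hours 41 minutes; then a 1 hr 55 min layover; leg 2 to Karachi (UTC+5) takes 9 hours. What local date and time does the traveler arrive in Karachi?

Convert departure to UTC: 07:45 + 8:00 = 15:45 UTC on Oct 17.
Add 5 hours and 41 minutes leg 1 → 21:26 UTC.
Add 1 hour 55 minutes layover in Cordova Station → 23:21 UTC.
Add 9 hours leg 2 → 08:21 UTC (Oct 18).
Karachi is UTC+5:00, so local arrival = 08:21 + 5:00 = 13:21 on Oct 18.

13:21 on October 18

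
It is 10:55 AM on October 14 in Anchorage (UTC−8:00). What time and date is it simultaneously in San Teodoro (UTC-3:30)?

3:25 PM on Oct 14

In UTC: 10:55 AM + 8:00 = 6:55 PM on Oct 14.
San Teodoro is UTC−3:30: 6:55 PM − 3:30 = 3:25 PM on Oct 14.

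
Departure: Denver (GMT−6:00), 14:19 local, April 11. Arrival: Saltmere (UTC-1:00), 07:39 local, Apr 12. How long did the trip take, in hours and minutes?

Departure in UTC: 14:19 + 6:00 = 20:19 on Apr 11.
Arrival in UTC: 07:39 + 1:00 = 08:39 on Apr 12.
Elapsed = 08:39 − 20:19 (+1 day) = 12 hours 20 minutes.

12 hours 20 minutes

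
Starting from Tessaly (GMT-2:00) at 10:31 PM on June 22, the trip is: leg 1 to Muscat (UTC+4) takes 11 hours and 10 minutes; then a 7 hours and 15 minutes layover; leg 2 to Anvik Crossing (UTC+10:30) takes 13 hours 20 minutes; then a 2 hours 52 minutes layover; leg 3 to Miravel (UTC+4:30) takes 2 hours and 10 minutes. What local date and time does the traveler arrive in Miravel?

5:48 PM on Jun 24

Convert departure to UTC: 10:31 PM + 2:00 = 12:31 AM UTC on Jun 23.
Add 11 hours 10 minutes leg 1 → 11:41 AM UTC.
Add 7 hours 15 minutes layover in Muscat → 6:56 PM UTC.
Add 13 hours and 20 minutes leg 2 → 8:16 AM UTC (Jun 24).
Add 2 hours and 52 minutes layover in Anvik Crossing → 11:08 AM UTC.
Add 2 hours 10 minutes leg 3 → 1:18 PM UTC.
Miravel is UTC+4:30, so local arrival = 1:18 PM + 4:30 = 5:48 PM on Jun 24.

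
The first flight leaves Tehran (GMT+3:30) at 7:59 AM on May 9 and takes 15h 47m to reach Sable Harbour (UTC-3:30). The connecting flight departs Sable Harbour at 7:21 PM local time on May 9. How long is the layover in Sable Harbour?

2 hours 35 minutes

Convert departure to UTC: 7:59 AM − 3:30 = 4:29 AM UTC on May 9.
Add 15 hours and 47 minutes flight time → 8:16 PM UTC.
Sable Harbour is UTC−3:30, so local arrival = 8:16 PM − 3:30 = 4:46 PM on May 9.
Layover = 7:21 PM − 4:46 PM = 2 hours 35 minutes.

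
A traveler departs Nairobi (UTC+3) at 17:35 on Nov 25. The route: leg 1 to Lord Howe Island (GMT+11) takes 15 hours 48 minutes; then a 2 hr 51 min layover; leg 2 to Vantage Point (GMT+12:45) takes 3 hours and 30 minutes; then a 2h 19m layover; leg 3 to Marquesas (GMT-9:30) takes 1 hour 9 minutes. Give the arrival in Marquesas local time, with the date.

06:42 on November 26

Convert departure to UTC: 17:35 − 3:00 = 14:35 UTC on Nov 25.
Add 15 hours 48 minutes leg 1 → 06:23 UTC (Nov 26).
Add 2 hours 51 minutes layover in Lord Howe Island → 09:14 UTC.
Add 3 hours and 30 minutes leg 2 → 12:44 UTC.
Add 2 hours and 19 minutes layover in Vantage Point → 15:03 UTC.
Add 1 hour and 9 minutes leg 3 → 16:12 UTC.
Marquesas is UTC−9:30, so local arrival = 16:12 − 9:30 = 06:42 on Nov 26.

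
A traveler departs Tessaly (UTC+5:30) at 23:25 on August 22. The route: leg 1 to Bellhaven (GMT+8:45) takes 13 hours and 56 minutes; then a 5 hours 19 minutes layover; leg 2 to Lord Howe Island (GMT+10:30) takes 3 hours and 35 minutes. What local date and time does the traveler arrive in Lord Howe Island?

03:15 on August 24

Convert departure to UTC: 23:25 − 5:30 = 17:55 UTC on Aug 22.
Add 13 hours and 56 minutes leg 1 → 07:51 UTC (Aug 23).
Add 5 hours and 19 minutes layover in Bellhaven → 13:10 UTC.
Add 3 hours 35 minutes leg 2 → 16:45 UTC.
Lord Howe Island is UTC+10:30, so local arrival = 16:45 + 10:30 = 03:15 on Aug 24.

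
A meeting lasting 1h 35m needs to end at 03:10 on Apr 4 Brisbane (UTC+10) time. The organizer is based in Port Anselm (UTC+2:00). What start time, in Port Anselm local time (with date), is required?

17:35 on Apr 3

Target end time in UTC: 03:10 − 10:00 = 17:10 on Apr 3.
Subtract 1 hour and 35 minutes → start 15:35 UTC on Apr 3.
Port Anselm is UTC+2:00: 15:35 + 2:00 = 17:35 on Apr 3.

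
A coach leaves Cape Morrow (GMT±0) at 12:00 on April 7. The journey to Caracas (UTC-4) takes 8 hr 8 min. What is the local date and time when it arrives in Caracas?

16:08 on April 7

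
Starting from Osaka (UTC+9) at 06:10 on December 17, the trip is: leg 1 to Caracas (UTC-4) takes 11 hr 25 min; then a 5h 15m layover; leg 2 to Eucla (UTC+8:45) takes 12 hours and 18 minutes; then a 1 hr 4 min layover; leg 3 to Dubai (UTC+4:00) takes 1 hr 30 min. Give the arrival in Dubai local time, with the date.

08:42 on December 18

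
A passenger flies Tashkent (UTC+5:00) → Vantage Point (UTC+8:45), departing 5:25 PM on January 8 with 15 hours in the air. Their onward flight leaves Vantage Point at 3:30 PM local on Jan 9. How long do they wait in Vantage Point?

Convert departure to UTC: 5:25 PM − 5:00 = 12:25 PM UTC on Jan 8.
Add 15 hours flight time → 3:25 AM UTC (Jan 9).
Vantage Point is UTC+8:45, so local arrival = 3:25 AM + 8:45 = 12:10 PM on Jan 9.
Layover = 3:30 PM − 12:10 PM = 3 hours 20 minutes.

3 hours 20 minutes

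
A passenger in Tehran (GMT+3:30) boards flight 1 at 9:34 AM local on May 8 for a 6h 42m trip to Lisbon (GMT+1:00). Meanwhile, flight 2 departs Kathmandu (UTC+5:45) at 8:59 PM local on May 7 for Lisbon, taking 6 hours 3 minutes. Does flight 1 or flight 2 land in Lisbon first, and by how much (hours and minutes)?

Flight 1 in UTC: 9:34 AM − 3:30 = 6:04 AM on May 8.
+6 hours 42 minutes → arrive 12:46 PM UTC on May 8.
Flight 2 in UTC: 8:59 PM − 5:45 = 3:14 PM on May 7.
+6 hours and 3 minutes → arrive 9:17 PM UTC on May 7.
Flight 2 lands earlier by 15 hours 29 minutes.

the second, by 15 hours 29 minutes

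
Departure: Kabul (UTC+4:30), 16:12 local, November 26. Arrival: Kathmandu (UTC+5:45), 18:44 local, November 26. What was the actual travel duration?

1 hour 17 minutes

Kathmandu is 1:15 ahead of Kabul.
Clock-face elapsed time (ignoring zones) is 2 hours 32 minutes.
Actual elapsed = 2 hours 32 minutes − 1:15 = 1 hour 17 minutes.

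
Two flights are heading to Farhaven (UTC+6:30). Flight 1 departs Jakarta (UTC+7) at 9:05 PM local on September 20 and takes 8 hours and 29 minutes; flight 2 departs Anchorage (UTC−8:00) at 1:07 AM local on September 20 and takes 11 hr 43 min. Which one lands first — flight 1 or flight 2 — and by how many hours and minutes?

Flight 1 in UTC: 9:05 PM − 7:00 = 2:05 PM on Sep 20.
+8 hours and 29 minutes → arrive 10:34 PM UTC on Sep 20.
Flight 2 in UTC: 1:07 AM + 8:00 = 9:07 AM on Sep 20.
+11 hours 43 minutes → arrive 8:50 PM UTC on Sep 20.
Flight 2 lands earlier by 1 hour 44 minutes.

the second, by 1 hour 44 minutes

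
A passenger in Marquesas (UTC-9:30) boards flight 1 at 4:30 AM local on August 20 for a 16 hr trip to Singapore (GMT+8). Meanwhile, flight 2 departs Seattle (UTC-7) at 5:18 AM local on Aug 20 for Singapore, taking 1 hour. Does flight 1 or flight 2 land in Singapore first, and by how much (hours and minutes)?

Flight 1 in UTC: 4:30 AM + 9:30 = 2:00 PM on Aug 20.
+16 hours → arrive 6:00 AM UTC on Aug 21.
Flight 2 in UTC: 5:18 AM + 7:00 = 12:18 PM on Aug 20.
+1 hour → arrive 1:18 PM UTC on Aug 20.
Flight 2 lands earlier by 16 hours 42 minutes.

the second, by 16 hours 42 minutes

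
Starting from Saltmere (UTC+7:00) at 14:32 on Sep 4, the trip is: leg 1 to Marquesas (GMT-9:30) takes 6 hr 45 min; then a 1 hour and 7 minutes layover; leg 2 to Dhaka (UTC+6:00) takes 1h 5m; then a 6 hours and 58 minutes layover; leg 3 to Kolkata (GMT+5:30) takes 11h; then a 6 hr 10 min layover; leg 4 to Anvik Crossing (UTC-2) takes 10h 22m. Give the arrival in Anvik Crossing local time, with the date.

Convert departure to UTC: 14:32 − 7:00 = 07:32 UTC on Sep 4.
Add 6 hours and 45 minutes leg 1 → 14:17 UTC.
Add 1 hour 7 minutes layover in Marquesas → 15:24 UTC.
Add 1 hour 5 minutes leg 2 → 16:29 UTC.
Add 6 hours and 58 minutes layover in Dhaka → 23:27 UTC.
Add 11 hours leg 3 → 10:27 UTC (Sep 5).
Add 6 hours 10 minutes layover in Kolkata → 16:37 UTC.
Add 10 hours and 22 minutes leg 4 → 02:59 UTC (Sep 6).
Anvik Crossing is UTC−2:00, so local arrival = 02:59 − 2:00 = 00:59 on Sep 6.

00:59 on September 6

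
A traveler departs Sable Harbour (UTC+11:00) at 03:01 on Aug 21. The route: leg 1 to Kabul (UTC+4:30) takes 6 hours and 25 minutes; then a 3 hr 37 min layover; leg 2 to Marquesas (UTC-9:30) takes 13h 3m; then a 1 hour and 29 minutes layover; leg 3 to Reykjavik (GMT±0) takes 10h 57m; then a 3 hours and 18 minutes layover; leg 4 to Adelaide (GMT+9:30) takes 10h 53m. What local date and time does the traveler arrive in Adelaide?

Convert departure to UTC: 03:01 − 11:00 = 16:01 UTC on Aug 20.
Add 6 hours 25 minutes leg 1 → 22:26 UTC.
Add 3 hours and 37 minutes layover in Kabul → 02:03 UTC (Aug 21).
Add 13 hours and 3 minutes leg 2 → 15:06 UTC.
Add 1 hour 29 minutes layover in Marquesas → 16:35 UTC.
Add 10 hours 57 minutes leg 3 → 03:32 UTC (Aug 22).
Add 3 hours and 18 minutes layover in Reykjavik → 06:50 UTC.
Add 10 hours 53 minutes leg 4 → 17:43 UTC.
Adelaide is UTC+9:30, so local arrival = 17:43 + 9:30 = 03:13 on Aug 23.

03:13 on August 23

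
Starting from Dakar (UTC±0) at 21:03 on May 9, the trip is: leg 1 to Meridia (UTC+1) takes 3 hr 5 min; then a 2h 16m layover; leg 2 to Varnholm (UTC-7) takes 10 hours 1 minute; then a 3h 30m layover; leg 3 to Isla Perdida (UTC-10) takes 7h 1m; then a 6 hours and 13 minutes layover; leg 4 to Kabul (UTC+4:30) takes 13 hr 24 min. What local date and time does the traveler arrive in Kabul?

23:03 on May 11

Dakar is at UTC+0, so departure is already 21:03 UTC on May 9.
Add 3 hours 5 minutes leg 1 → 00:08 UTC (May 10).
Add 2 hours and 16 minutes layover in Meridia → 02:24 UTC.
Add 10 hours and 1 minute leg 2 → 12:25 UTC.
Add 3 hours 30 minutes layover in Varnholm → 15:55 UTC.
Add 7 hours and 1 minute leg 3 → 22:56 UTC.
Add 6 hours 13 minutes layover in Isla Perdida → 05:09 UTC (May 11).
Add 13 hours and 24 minutes leg 4 → 18:33 UTC.
Kabul is UTC+4:30, so local arrival = 18:33 + 4:30 = 23:03 on May 11.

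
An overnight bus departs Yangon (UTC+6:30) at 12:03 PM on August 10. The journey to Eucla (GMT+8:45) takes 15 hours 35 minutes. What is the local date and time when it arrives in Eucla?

5:53 AM on Aug 11

Eucla is 2:15 ahead of Yangon.
After 15 hours and 35 minutes it is 3:38 AM (Aug 11) in Yangon.
Shift by the zone difference: 3:38 AM + 2:15 = 5:53 AM on Aug 11 in Eucla.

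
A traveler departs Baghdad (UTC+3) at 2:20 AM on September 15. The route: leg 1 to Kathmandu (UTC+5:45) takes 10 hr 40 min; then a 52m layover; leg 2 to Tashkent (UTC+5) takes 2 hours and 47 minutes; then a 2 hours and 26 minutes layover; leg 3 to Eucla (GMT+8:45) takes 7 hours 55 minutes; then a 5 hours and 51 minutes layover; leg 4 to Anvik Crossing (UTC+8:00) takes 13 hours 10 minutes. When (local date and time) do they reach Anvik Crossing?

3:01 AM on September 17

Convert departure to UTC: 2:20 AM − 3:00 = 11:20 PM UTC on Sep 14.
Add 10 hours and 40 minutes leg 1 → 10:00 AM UTC (Sep 15).
Add 52 minutes layover in Kathmandu → 10:52 AM UTC.
Add 2 hours and 47 minutes leg 2 → 1:39 PM UTC.
Add 2 hours and 26 minutes layover in Tashkent → 4:05 PM UTC.
Add 7 hours 55 minutes leg 3 → 12:00 AM UTC (Sep 16).
Add 5 hours 51 minutes layover in Eucla → 5:51 AM UTC.
Add 13 hours and 10 minutes leg 4 → 7:01 PM UTC.
Anvik Crossing is UTC+8:00, so local arrival = 7:01 PM + 8:00 = 3:01 AM on Sep 17.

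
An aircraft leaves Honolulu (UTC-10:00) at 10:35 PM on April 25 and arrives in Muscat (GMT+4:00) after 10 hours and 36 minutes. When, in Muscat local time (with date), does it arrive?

11:11 PM on April 26

Convert departure to UTC: 10:35 PM + 10:00 = 8:35 AM UTC on Apr 26.
Add 10 hours and 36 minutes travel time → 7:11 PM UTC.
Muscat is UTC+4:00, so local arrival = 7:11 PM + 4:00 = 11:11 PM on Apr 26.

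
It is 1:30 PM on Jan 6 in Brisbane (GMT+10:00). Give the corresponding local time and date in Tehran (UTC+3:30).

7:00 AM on January 6

In UTC: 1:30 PM − 10:00 = 3:30 AM on Jan 6.
Tehran is UTC+3:30: 3:30 AM + 3:30 = 7:00 AM on Jan 6.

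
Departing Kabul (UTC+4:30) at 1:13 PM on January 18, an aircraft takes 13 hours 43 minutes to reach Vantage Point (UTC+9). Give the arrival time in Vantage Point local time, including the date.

Convert departure to UTC: 1:13 PM − 4:30 = 8:43 AM UTC on Jan 18.
Add 13 hours and 43 minutes travel time → 10:26 PM UTC.
Vantage Point is UTC+9:00, so local arrival = 10:26 PM + 9:00 = 7:26 AM on Jan 19.

7:26 AM on Jan 19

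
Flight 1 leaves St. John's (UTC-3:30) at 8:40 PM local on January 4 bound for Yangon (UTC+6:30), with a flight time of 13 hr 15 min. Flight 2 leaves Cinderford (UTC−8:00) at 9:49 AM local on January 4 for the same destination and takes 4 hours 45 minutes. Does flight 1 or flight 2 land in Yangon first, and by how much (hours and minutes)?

the second, by 14 hours 51 minutes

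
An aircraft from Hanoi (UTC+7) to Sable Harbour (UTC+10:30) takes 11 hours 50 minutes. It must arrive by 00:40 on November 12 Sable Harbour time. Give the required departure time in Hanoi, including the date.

09:20 on Nov 11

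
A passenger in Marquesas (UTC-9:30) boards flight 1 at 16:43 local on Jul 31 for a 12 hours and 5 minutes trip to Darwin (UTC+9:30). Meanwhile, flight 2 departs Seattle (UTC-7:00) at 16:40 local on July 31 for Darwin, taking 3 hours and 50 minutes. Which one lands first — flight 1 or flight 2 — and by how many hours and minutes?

the second, by 10 hours 48 minutes

Flight 1 in UTC: 16:43 + 9:30 = 02:13 on Aug 1.
+12 hours and 5 minutes → arrive 14:18 UTC on Aug 1.
Flight 2 in UTC: 16:40 + 7:00 = 23:40 on Jul 31.
+3 hours and 50 minutes → arrive 03:30 UTC on Aug 1.
Flight 2 lands earlier by 10 hours 48 minutes.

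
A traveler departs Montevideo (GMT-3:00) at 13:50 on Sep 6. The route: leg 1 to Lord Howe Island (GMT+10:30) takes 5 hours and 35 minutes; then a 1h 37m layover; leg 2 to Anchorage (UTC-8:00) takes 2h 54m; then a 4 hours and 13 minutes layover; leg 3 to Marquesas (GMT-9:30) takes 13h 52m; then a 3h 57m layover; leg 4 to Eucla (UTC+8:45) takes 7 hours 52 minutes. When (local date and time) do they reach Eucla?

17:35 on Sep 8

Convert departure to UTC: 13:50 + 3:00 = 16:50 UTC on Sep 6.
Add 5 hours and 35 minutes leg 1 → 22:25 UTC.
Add 1 hour 37 minutes layover in Lord Howe Island → 00:02 UTC (Sep 7).
Add 2 hours and 54 minutes leg 2 → 02:56 UTC.
Add 4 hours 13 minutes layover in Anchorage → 07:09 UTC.
Add 13 hours and 52 minutes leg 3 → 21:01 UTC.
Add 3 hours 57 minutes layover in Marquesas → 00:58 UTC (Sep 8).
Add 7 hours 52 minutes leg 4 → 08:50 UTC.
Eucla is UTC+8:45, so local arrival = 08:50 + 8:45 = 17:35 on Sep 8.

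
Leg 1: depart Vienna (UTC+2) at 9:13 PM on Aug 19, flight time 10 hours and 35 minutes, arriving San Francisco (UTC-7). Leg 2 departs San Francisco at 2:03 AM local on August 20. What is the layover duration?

Convert departure to UTC: 9:13 PM − 2:00 = 7:13 PM UTC on Aug 19.
Add 10 hours and 35 minutes flight time → 5:48 AM UTC (Aug 20).
San Francisco is UTC−7:00, so local arrival = 5:48 AM − 7:00 = 10:48 PM on Aug 19.
Layover = 2:03 AM − 10:48 PM (+1 day) = 3 hours 15 minutes.

3 hours 15 minutes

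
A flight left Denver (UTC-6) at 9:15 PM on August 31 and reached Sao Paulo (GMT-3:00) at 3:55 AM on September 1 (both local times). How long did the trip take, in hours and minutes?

3 hours 40 minutes

Departure in UTC: 9:15 PM + 6:00 = 3:15 AM on Sep 1.
Arrival in UTC: 3:55 AM + 3:00 = 6:55 AM on Sep 1.
Elapsed = 6:55 AM − 3:15 AM = 3 hours 40 minutes.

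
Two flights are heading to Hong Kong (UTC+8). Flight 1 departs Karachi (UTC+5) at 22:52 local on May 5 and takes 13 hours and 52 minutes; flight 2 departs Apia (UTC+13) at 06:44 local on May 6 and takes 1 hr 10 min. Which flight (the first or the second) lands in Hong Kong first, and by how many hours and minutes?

the second, by 12 hours 50 minutes

Flight 1 in UTC: 22:52 − 5:00 = 17:52 on May 5.
+13 hours and 52 minutes → arrive 07:44 UTC on May 6.
Flight 2 in UTC: 06:44 − 13:00 = 17:44 on May 5.
+1 hour 10 minutes → arrive 18:54 UTC on May 5.
Flight 2 lands earlier by 12 hours 50 minutes.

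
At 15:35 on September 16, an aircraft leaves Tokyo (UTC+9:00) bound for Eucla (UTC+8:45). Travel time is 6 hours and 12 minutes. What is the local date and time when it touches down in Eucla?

Convert departure to UTC: 15:35 − 9:00 = 06:35 UTC on Sep 16.
Add 6 hours and 12 minutes travel time → 12:47 UTC.
Eucla is UTC+8:45, so local arrival = 12:47 + 8:45 = 21:32 on Sep 16.

21:32 on Sep 16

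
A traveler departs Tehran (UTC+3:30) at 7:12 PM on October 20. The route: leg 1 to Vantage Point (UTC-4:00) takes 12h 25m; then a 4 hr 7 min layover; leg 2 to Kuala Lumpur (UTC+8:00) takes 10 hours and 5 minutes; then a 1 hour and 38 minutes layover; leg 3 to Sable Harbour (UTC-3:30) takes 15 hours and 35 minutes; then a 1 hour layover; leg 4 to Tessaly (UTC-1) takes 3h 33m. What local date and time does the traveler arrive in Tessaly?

3:05 PM on October 22

Convert departure to UTC: 7:12 PM − 3:30 = 3:42 PM UTC on Oct 20.
Add 12 hours and 25 minutes leg 1 → 4:07 AM UTC (Oct 21).
Add 4 hours and 7 minutes layover in Vantage Point → 8:14 AM UTC.
Add 10 hours and 5 minutes leg 2 → 6:19 PM UTC.
Add 1 hour and 38 minutes layover in Kuala Lumpur → 7:57 PM UTC.
Add 15 hours and 35 minutes leg 3 → 11:32 AM UTC (Oct 22).
Add 1 hour layover in Sable Harbour → 12:32 PM UTC.
Add 3 hours and 33 minutes leg 4 → 4:05 PM UTC.
Tessaly is UTC−1:00, so local arrival = 4:05 PM − 1:00 = 3:05 PM on Oct 22.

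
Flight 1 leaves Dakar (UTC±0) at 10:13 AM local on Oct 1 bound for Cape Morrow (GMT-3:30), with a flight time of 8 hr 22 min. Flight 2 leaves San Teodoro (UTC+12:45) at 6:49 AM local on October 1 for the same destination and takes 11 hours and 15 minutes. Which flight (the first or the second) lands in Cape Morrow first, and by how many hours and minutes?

Flight 1 departs at 10:13 AM UTC (Oct 1).
+8 hours and 22 minutes → arrive 6:35 PM UTC on Oct 1.
Flight 2 in UTC: 6:49 AM − 12:45 = 6:04 PM on Sep 30.
+11 hours 15 minutes → arrive 5:19 AM UTC on Oct 1.
Flight 2 lands earlier by 13 hours 16 minutes.

the second, by 13 hours 16 minutes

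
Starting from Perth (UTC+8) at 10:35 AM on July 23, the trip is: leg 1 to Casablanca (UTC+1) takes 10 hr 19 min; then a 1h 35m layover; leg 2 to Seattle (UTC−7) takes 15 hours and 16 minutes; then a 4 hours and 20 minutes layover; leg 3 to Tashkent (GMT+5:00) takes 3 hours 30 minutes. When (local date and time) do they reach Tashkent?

6:35 PM on July 24

Convert departure to UTC: 10:35 AM − 8:00 = 2:35 AM UTC on Jul 23.
Add 10 hours 19 minutes leg 1 → 12:54 PM UTC.
Add 1 hour 35 minutes layover in Casablanca → 2:29 PM UTC.
Add 15 hours 16 minutes leg 2 → 5:45 AM UTC (Jul 24).
Add 4 hours 20 minutes layover in Seattle → 10:05 AM UTC.
Add 3 hours 30 minutes leg 3 → 1:35 PM UTC.
Tashkent is UTC+5:00, so local arrival = 1:35 PM + 5:00 = 6:35 PM on Jul 24.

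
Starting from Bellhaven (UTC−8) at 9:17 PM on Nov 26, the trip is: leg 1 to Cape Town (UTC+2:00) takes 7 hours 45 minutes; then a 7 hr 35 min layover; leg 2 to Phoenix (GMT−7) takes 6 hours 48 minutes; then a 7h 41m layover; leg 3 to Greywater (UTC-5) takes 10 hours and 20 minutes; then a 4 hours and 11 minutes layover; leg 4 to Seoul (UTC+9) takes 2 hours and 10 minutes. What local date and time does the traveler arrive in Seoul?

12:47 PM on November 29

Convert departure to UTC: 9:17 PM + 8:00 = 5:17 AM UTC on Nov 27.
Add 7 hours and 45 minutes leg 1 → 1:02 PM UTC.
Add 7 hours and 35 minutes layover in Cape Town → 8:37 PM UTC.
Add 6 hours and 48 minutes leg 2 → 3:25 AM UTC (Nov 28).
Add 7 hours and 41 minutes layover in Phoenix → 11:06 AM UTC.
Add 10 hours 20 minutes leg 3 → 9:26 PM UTC.
Add 4 hours 11 minutes layover in Greywater → 1:37 AM UTC (Nov 29).
Add 2 hours and 10 minutes leg 4 → 3:47 AM UTC.
Seoul is UTC+9:00, so local arrival = 3:47 AM + 9:00 = 12:47 PM on Nov 29.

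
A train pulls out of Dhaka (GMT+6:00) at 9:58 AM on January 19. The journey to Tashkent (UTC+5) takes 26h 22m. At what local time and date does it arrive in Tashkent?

11:20 AM on Jan 20

Tashkent is 1:00 behind Dhaka.
After 26 hours 22 minutes it is 12:20 PM (Jan 20) in Dhaka.
Shift by the zone difference: 12:20 PM − 1:00 = 11:20 AM on Jan 20 in Tashkent.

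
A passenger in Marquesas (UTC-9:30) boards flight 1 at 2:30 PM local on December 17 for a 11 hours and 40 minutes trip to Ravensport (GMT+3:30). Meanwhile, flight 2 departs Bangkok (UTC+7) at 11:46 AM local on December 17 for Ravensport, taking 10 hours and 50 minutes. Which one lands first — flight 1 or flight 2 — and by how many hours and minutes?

Flight 1 in UTC: 2:30 PM + 9:30 = 12:00 AM on Dec 18.
+11 hours 40 minutes → arrive 11:40 AM UTC on Dec 18.
Flight 2 in UTC: 11:46 AM − 7:00 = 4:46 AM on Dec 17.
+10 hours 50 minutes → arrive 3:36 PM UTC on Dec 17.
Flight 2 lands earlier by 20 hours 4 minutes.

the second, by 20 hours 4 minutes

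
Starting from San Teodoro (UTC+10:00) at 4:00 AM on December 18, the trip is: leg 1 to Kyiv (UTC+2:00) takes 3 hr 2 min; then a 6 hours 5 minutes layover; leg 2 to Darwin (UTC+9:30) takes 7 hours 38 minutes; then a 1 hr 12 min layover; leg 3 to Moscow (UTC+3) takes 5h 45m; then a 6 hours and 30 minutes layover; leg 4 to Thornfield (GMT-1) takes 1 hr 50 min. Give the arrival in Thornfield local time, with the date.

Convert departure to UTC: 4:00 AM − 10:00 = 6:00 PM UTC on Dec 17.
Add 3 hours and 2 minutes leg 1 → 9:02 PM UTC.
Add 6 hours and 5 minutes layover in Kyiv → 3:07 AM UTC (Dec 18).
Add 7 hours 38 minutes leg 2 → 10:45 AM UTC.
Add 1 hour and 12 minutes layover in Darwin → 11:57 AM UTC.
Add 5 hours 45 minutes leg 3 → 5:42 PM UTC.
Add 6 hours 30 minutes layover in Moscow → 12:12 AM UTC (Dec 19).
Add 1 hour and 50 minutes leg 4 → 2:02 AM UTC.
Thornfield is UTC−1:00, so local arrival = 2:02 AM − 1:00 = 1:02 AM on Dec 19.

1:02 AM on December 19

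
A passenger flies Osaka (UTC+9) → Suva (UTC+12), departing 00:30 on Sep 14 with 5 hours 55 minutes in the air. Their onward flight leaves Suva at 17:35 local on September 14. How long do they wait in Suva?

Convert departure to UTC: 00:30 − 9:00 = 15:30 UTC on Sep 13.
Add 5 hours and 55 minutes flight time → 21:25 UTC.
Suva is UTC+12:00, so local arrival = 21:25 + 12:00 = 09:25 on Sep 14.
Layover = 17:35 − 09:25 = 8 hours 10 minutes.

8 hours 10 minutes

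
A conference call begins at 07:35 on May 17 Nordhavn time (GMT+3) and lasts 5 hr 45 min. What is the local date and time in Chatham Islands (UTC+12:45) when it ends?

23:05 on May 17

Convert start to UTC: 07:35 − 3:00 = 04:35 UTC on May 17.
Add 5 hours 45 minutes duration → 10:20 UTC.
Chatham Islands is UTC+12:45, so local end time = 10:20 + 12:45 = 23:05 on May 17.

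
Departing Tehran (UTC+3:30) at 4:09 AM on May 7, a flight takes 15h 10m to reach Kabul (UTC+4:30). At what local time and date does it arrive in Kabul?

8:19 PM on May 7

Kabul is 1:00 ahead of Tehran.
After 15 hours and 10 minutes it is 7:19 PM in Tehran.
Shift by the zone difference: 7:19 PM + 1:00 = 8:19 PM on May 7 in Kabul.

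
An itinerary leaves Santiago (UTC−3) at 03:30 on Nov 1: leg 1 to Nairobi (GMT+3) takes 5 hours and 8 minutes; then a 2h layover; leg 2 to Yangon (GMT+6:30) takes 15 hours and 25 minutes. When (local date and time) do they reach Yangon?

Convert departure to UTC: 03:30 + 3:00 = 06:30 UTC on Nov 1.
Add 5 hours 8 minutes leg 1 → 11:38 UTC.
Add 2 hours layover in Nairobi → 13:38 UTC.
Add 15 hours 25 minutes leg 2 → 05:03 UTC (Nov 2).
Yangon is UTC+6:30, so local arrival = 05:03 + 6:30 = 11:33 on Nov 2.

11:33 on Nov 2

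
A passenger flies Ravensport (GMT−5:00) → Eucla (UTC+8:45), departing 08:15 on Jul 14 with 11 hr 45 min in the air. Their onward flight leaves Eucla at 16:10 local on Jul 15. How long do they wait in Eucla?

Convert departure to UTC: 08:15 + 5:00 = 13:15 UTC on Jul 14.
Add 11 hours and 45 minutes flight time → 01:00 UTC (Jul 15).
Eucla is UTC+8:45, so local arrival = 01:00 + 8:45 = 09:45 on Jul 15.
Layover = 16:10 − 09:45 = 6 hours 25 minutes.

6 hours 25 minutes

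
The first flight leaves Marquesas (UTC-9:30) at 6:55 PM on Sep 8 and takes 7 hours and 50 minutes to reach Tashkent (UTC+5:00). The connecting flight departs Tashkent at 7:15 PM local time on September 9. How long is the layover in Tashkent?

Convert departure to UTC: 6:55 PM + 9:30 = 4:25 AM UTC on Sep 9.
Add 7 hours 50 minutes flight time → 12:15 PM UTC.
Tashkent is UTC+5:00, so local arrival = 12:15 PM + 5:00 = 5:15 PM on Sep 9.
Layover = 7:15 PM − 5:15 PM = 2 hours.

2 hours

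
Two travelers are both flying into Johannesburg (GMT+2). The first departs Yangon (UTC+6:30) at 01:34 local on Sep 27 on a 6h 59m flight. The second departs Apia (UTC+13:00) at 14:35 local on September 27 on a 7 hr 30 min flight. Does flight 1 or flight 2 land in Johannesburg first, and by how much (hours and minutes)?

Flight 1 in UTC: 01:34 − 6:30 = 19:04 on Sep 26.
+6 hours and 59 minutes → arrive 02:03 UTC on Sep 27.
Flight 2 in UTC: 14:35 − 13:00 = 01:35 on Sep 27.
+7 hours 30 minutes → arrive 09:05 UTC on Sep 27.
Flight 1 lands earlier by 7 hours 2 minutes.

the first, by 7 hours 2 minutes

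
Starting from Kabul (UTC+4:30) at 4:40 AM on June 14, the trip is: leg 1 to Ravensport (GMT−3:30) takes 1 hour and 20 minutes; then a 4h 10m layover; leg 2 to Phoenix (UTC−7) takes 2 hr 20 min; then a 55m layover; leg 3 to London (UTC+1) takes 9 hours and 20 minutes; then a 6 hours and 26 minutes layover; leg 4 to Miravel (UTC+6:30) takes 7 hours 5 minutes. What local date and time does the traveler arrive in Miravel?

Convert departure to UTC: 4:40 AM − 4:30 = 12:10 AM UTC on Jun 14.
Add 1 hour 20 minutes leg 1 → 1:30 AM UTC.
Add 4 hours and 10 minutes layover in Ravensport → 5:40 AM UTC.
Add 2 hours 20 minutes leg 2 → 8:00 AM UTC.
Add 55 minutes layover in Phoenix → 8:55 AM UTC.
Add 9 hours and 20 minutes leg 3 → 6:15 PM UTC.
Add 6 hours and 26 minutes layover in London → 12:41 AM UTC (Jun 15).
Add 7 hours and 5 minutes leg 4 → 7:46 AM UTC.
Miravel is UTC+6:30, so local arrival = 7:46 AM + 6:30 = 2:16 PM on Jun 15.

2:16 PM on June 15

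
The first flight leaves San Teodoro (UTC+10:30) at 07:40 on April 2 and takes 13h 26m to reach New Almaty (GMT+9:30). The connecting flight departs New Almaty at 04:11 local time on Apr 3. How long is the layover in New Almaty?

Convert departure to UTC: 07:40 − 10:30 = 21:10 UTC on Apr 1.
Add 13 hours and 26 minutes flight time → 10:36 UTC (Apr 2).
New Almaty is UTC+9:30, so local arrival = 10:36 + 9:30 = 20:06 on Apr 2.
Layover = 04:11 − 20:06 (+1 day) = 8 hours 5 minutes.

8 hours 5 minutes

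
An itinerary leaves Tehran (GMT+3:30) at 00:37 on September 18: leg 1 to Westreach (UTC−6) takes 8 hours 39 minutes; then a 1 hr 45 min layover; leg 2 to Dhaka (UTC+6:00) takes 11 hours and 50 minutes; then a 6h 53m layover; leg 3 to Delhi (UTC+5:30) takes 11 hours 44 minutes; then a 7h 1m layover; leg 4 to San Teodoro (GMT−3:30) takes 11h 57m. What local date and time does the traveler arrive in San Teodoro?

05:26 on Sep 20

Convert departure to UTC: 00:37 − 3:30 = 21:07 UTC on Sep 17.
Add 8 hours 39 minutes leg 1 → 05:46 UTC (Sep 18).
Add 1 hour 45 minutes layover in Westreach → 07:31 UTC.
Add 11 hours 50 minutes leg 2 → 19:21 UTC.
Add 6 hours and 53 minutes layover in Dhaka → 02:14 UTC (Sep 19).
Add 11 hours and 44 minutes leg 3 → 13:58 UTC.
Add 7 hours 1 minute layover in Delhi → 20:59 UTC.
Add 11 hours and 57 minutes leg 4 → 08:56 UTC (Sep 20).
San Teodoro is UTC−3:30, so local arrival = 08:56 − 3:30 = 05:26 on Sep 20.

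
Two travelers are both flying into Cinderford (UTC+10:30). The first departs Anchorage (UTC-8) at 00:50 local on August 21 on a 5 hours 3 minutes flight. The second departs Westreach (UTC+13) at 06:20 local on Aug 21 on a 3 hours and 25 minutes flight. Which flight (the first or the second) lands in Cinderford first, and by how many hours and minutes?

Flight 1 in UTC: 00:50 + 8:00 = 08:50 on Aug 21.
+5 hours 3 minutes → arrive 13:53 UTC on Aug 21.
Flight 2 in UTC: 06:20 − 13:00 = 17:20 on Aug 20.
+3 hours 25 minutes → arrive 20:45 UTC on Aug 20.
Flight 2 lands earlier by 17 hours 8 minutes.

the second, by 17 hours 8 minutes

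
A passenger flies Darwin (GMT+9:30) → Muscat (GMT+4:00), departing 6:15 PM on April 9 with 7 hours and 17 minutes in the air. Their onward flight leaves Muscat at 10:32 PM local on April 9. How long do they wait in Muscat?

2 hours 30 minutes

Convert departure to UTC: 6:15 PM − 9:30 = 8:45 AM UTC on Apr 9.
Add 7 hours 17 minutes flight time → 4:02 PM UTC.
Muscat is UTC+4:00, so local arrival = 4:02 PM + 4:00 = 8:02 PM on Apr 9.
Layover = 10:32 PM − 8:02 PM = 2 hours 30 minutes.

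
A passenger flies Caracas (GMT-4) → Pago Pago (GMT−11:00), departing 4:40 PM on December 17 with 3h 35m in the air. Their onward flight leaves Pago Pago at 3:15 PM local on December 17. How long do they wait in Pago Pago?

Convert departure to UTC: 4:40 PM + 4:00 = 8:40 PM UTC on Dec 17.
Add 3 hours 35 minutes flight time → 12:15 AM UTC (Dec 18).
Pago Pago is UTC−11:00, so local arrival = 12:15 AM − 11:00 = 1:15 PM on Dec 17.
Layover = 3:15 PM − 1:15 PM = 2 hours.

2 hours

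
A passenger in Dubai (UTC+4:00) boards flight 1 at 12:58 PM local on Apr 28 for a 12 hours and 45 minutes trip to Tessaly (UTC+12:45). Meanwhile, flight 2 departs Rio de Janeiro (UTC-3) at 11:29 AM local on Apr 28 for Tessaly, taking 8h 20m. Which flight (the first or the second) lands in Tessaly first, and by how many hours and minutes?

Flight 1 in UTC: 12:58 PM − 4:00 = 8:58 AM on Apr 28.
+12 hours and 45 minutes → arrive 9:43 PM UTC on Apr 28.
Flight 2 in UTC: 11:29 AM + 3:00 = 2:29 PM on Apr 28.
+8 hours and 20 minutes → arrive 10:49 PM UTC on Apr 28.
Flight 1 lands earlier by 1 hour 6 minutes.

the first, by 1 hour 6 minutes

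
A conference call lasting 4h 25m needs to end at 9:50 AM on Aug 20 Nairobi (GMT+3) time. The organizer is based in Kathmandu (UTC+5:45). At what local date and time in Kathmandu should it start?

Target end time in UTC: 9:50 AM − 3:00 = 6:50 AM on Aug 20.
Subtract 4 hours and 25 minutes → start 2:25 AM UTC on Aug 20.
Kathmandu is UTC+5:45: 2:25 AM + 5:45 = 8:10 AM on Aug 20.

8:10 AM on Aug 20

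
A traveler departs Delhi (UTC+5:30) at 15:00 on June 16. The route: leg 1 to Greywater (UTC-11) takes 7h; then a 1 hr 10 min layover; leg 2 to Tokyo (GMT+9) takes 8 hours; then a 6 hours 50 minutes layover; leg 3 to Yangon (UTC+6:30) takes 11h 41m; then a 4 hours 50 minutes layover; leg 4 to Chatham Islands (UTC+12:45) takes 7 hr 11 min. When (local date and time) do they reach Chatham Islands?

Convert departure to UTC: 15:00 − 5:30 = 09:30 UTC on Jun 16.
Add 7 hours leg 1 → 16:30 UTC.
Add 1 hour and 10 minutes layover in Greywater → 17:40 UTC.
Add 8 hours leg 2 → 01:40 UTC (Jun 17).
Add 6 hours and 50 minutes layover in Tokyo → 08:30 UTC.
Add 11 hours 41 minutes leg 3 → 20:11 UTC.
Add 4 hours 50 minutes layover in Yangon → 01:01 UTC (Jun 18).
Add 7 hours 11 minutes leg 4 → 08:12 UTC.
Chatham Islands is UTC+12:45, so local arrival = 08:12 + 12:45 = 20:57 on Jun 18.

20:57 on Jun 18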